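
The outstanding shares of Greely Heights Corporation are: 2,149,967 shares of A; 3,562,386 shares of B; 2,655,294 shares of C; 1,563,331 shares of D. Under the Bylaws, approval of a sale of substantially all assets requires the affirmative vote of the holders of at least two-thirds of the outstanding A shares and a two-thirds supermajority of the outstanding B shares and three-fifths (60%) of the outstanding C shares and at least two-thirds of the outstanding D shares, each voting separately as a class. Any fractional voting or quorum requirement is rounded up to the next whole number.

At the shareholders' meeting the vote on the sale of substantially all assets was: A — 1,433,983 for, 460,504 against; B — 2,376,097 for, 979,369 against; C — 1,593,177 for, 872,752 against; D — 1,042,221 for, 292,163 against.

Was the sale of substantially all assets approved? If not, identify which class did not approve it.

A: 2/3 of 2149967 = 1433311.33, rounded up to 1433312; 1,433,312 required, 1,433,983 in favor — approved.
B: 2/3 of 3562386 = 2374924; 2,374,924 required, 2,376,097 in favor — approved.
C: 3/5 of 2655294 = 1593176.40, rounded up to 1593177; 1,593,177 required, 1,593,177 in favor — approved.
D: 2/3 of 1563331 = 1042220.67, rounded up to 1042221; 1,042,221 required, 1,042,221 in favor — approved.

Approved — every class gave the required vote.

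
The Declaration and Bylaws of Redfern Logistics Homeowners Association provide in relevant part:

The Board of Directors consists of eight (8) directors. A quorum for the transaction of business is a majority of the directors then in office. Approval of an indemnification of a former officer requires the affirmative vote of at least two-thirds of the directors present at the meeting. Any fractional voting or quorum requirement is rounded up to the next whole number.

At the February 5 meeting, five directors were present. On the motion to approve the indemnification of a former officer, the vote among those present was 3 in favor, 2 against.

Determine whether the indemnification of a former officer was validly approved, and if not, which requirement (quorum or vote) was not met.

Invalid — vote requirement not satisfied.

Quorum: 5 present; quorum is 5. Satisfied.
Vote: the indemnification of a former officer requires two-thirds of the directors present (5). 2/3 of 5 = 3.33, rounded up to 4, so 4 affirmative votes are needed; 3 voted in favor. Not satisfied.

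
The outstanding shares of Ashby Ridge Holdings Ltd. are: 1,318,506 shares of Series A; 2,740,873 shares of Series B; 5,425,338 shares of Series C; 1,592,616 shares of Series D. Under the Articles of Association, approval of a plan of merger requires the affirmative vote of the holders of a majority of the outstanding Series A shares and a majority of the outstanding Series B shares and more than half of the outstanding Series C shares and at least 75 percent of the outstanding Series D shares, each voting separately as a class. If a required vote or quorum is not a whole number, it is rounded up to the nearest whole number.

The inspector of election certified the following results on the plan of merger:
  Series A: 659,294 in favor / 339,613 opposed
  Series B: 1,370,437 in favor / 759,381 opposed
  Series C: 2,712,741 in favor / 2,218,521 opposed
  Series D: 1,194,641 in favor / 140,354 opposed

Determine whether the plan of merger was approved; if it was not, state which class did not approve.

Series A: a majority of 1318506 is 659254; 659,254 required, 659,294 in favor — approved.
Series B: a majority of 2740873 is 1370437; 1,370,437 required, 1,370,437 in favor — approved.
Series C: a majority of 5425338 is 2712670; 2,712,670 required, 2,712,741 in favor — approved.
Series D: 3/4 of 1592616 = 1194462; 1,194,462 required, 1,194,641 in favor — approved.

Approved — every class gave the required vote.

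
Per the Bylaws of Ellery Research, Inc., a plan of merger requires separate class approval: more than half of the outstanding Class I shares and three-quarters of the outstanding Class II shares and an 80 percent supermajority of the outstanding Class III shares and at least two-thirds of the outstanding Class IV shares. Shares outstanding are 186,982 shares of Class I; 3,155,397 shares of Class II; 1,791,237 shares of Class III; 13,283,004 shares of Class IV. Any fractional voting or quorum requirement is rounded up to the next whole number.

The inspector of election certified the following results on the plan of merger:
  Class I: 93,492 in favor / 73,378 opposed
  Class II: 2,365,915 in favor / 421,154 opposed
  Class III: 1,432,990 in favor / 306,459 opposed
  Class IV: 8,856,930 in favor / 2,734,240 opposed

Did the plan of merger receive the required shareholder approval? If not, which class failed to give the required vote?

Not approved — the Class II shares did not give the required vote.

Class I: a majority of 186982 is 93492; 93,492 required, 93,492 in favor — approved.
Class II: 3/4 of 3155397 = 2366547.75, rounded up to 2366548; 2,366,548 required, 2,365,915 in favor — not approved.
Class III: 4/5 of 1791237 = 1432989.60, rounded up to 1432990; 1,432,990 required, 1,432,990 in favor — approved.
Class IV: 2/3 of 13283004 = 8855336; 8,855,336 required, 8,856,930 in favor — approved.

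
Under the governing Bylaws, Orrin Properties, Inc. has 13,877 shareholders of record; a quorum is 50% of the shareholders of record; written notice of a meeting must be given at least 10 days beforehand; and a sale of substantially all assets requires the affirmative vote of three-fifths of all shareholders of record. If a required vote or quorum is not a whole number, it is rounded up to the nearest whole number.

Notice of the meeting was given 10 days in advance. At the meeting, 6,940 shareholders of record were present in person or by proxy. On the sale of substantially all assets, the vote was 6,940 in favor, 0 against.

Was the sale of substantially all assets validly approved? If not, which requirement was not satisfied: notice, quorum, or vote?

Invalid — vote requirement not satisfied.

Notice: 10 days given; 10 required. Satisfied.
Quorum: 50% of 13,877 = 6,938.50, rounded up to 6,939; 6,940 present. Satisfied.
Vote: requires three-fifths of all shareholders of record (13,877); 3/5 of 13877 = 8326.20, rounded up to 8327, so 8,327 needed; 6,940 in favor. Not satisfied.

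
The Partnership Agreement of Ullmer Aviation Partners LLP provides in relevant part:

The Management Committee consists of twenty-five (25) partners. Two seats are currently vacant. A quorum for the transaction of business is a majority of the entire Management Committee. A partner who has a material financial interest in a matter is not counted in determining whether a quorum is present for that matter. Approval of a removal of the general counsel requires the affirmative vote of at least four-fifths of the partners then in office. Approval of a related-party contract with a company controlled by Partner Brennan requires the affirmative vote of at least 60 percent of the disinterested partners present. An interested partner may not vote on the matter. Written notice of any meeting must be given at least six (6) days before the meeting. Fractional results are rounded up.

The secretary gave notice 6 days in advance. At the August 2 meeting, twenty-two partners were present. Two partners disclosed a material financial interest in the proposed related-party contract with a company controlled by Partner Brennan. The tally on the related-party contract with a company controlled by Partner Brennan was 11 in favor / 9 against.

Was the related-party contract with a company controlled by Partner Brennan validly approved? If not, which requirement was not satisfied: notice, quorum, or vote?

Invalid — vote requirement not satisfied.

Notice: 6 days given; 6 required (6 ≥ 6). Satisfied.
Quorum: 22 present, but the 2 interested partners do not count, leaving 20. Quorum is 13. Satisfied.
Vote: the related-party contract with a company controlled by Partner Brennan requires three-fifths of the disinterested partners present (22 − 2 = 20). 3/5 of 20 = 12, so 12 affirmative votes are needed; 11 voted in favor. Not satisfied.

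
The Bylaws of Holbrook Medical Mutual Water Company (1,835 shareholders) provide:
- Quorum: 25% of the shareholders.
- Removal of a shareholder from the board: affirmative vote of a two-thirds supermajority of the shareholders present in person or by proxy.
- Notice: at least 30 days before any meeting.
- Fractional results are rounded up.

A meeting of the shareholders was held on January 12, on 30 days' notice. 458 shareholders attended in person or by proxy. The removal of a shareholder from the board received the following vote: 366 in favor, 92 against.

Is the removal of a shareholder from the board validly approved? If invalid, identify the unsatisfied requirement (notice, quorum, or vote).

Invalid — quorum requirement not satisfied.

Notice: 30 days given; 30 required. Satisfied.
Quorum: 25% of 1,835 = 458.75, rounded up to 459; 458 present. Not satisfied.
Vote: requires two-thirds of those present (458); 2/3 of 458 = 305.33, rounded up to 306, so 306 needed; 366 in favor. Satisfied.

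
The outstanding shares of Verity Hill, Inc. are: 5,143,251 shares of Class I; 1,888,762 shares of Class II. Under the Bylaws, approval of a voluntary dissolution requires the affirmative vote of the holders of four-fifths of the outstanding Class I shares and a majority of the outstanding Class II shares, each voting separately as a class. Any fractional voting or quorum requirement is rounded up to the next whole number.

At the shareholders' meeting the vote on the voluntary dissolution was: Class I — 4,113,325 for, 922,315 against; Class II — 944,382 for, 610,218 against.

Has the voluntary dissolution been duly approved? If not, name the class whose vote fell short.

Class I: 4/5 of 5143251 = 4114600.80, rounded up to 4114601; 4,114,601 required, 4,113,325 in favor — not approved.
Class II: a majority of 1888762 is 944382; 944,382 required, 944,382 in favor — approved.

Not approved — the Class I shares did not give the required vote.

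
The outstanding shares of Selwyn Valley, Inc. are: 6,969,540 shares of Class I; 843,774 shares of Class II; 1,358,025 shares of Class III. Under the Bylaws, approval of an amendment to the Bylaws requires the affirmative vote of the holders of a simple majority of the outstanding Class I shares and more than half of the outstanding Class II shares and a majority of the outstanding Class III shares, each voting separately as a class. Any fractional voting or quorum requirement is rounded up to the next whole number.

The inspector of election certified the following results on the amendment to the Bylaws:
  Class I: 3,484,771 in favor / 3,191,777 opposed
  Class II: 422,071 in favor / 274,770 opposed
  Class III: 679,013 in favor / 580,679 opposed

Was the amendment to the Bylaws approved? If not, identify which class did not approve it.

Class I: a majority of 6969540 is 3484771; 3,484,771 required, 3,484,771 in favor — approved.
Class II: a majority of 843774 is 421888; 421,888 required, 422,071 in favor — approved.
Class III: a majority of 1358025 is 679013; 679,013 required, 679,013 in favor — approved.

Approved — every class gave the required vote.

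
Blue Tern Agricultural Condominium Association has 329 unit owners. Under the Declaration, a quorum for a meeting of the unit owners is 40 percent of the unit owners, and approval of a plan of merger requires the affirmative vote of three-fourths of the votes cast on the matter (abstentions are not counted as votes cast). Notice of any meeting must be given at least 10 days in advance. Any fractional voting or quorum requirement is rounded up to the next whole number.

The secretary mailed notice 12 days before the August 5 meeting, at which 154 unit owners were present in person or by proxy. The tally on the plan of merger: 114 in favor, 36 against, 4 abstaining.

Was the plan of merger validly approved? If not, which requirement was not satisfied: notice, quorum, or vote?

Valid — all requirements satisfied.

Notice: 12 days given; 10 required. Satisfied.
Quorum: 40% of 329 = 131.60, rounded up to 132; 154 present. Satisfied.
Vote: requires three-fourths of the votes cast (154 − 4 abstaining = 150); 3/4 of 150 = 112.50, rounded up to 113, so 113 needed; 114 in favor. Satisfied.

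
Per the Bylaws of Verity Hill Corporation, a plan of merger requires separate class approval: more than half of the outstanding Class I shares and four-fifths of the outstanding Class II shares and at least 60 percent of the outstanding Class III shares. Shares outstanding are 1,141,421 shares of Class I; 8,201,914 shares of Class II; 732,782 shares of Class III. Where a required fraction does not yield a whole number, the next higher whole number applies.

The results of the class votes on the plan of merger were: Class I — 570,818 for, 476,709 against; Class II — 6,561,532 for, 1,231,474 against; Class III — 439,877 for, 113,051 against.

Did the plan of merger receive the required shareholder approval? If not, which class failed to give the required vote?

Class I: a majority of 1141421 is 570711; 570,711 required, 570,818 in favor — approved.
Class II: 4/5 of 8201914 = 6561531.20, rounded up to 6561532; 6,561,532 required, 6,561,532 in favor — approved.
Class III: 3/5 of 732782 = 439669.20, rounded up to 439670; 439,670 required, 439,877 in favor — approved.

Approved — every class gave the required vote.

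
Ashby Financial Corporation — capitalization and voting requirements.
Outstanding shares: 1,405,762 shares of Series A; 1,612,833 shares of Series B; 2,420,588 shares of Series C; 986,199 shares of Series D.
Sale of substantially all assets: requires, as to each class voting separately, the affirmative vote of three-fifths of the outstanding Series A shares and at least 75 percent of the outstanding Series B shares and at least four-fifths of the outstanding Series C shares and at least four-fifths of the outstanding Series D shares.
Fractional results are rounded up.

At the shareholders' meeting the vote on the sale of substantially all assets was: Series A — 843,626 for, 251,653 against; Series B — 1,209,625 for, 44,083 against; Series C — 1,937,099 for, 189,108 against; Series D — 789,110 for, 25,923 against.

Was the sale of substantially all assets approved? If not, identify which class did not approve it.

Approved — every class gave the required vote.

Series A: 3/5 of 1405762 = 843457.20, rounded up to 843458; 843,458 required, 843,626 in favor — approved.
Series B: 3/4 of 1612833 = 1209624.75, rounded up to 1209625; 1,209,625 required, 1,209,625 in favor — approved.
Series C: 4/5 of 2420588 = 1936470.40, rounded up to 1936471; 1,936,471 required, 1,937,099 in favor — approved.
Series D: 4/5 of 986199 = 788959.20, rounded up to 788960; 788,960 required, 789,110 in favor — approved.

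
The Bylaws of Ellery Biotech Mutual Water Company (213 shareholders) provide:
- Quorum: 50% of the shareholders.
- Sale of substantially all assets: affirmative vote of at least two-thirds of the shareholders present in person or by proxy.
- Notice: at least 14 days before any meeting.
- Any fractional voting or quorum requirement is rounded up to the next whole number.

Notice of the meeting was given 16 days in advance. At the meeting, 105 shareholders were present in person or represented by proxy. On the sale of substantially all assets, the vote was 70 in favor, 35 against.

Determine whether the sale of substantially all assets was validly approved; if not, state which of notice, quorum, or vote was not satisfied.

Invalid — quorum requirement not satisfied.

Notice: 16 days given; 14 required. Satisfied.
Quorum: 50% of 213 = 106.50, rounded up to 107; 105 present. Not satisfied.
Vote: requires two-thirds of those present (105); 2/3 of 105 = 70, so 70 needed; 70 in favor. Satisfied.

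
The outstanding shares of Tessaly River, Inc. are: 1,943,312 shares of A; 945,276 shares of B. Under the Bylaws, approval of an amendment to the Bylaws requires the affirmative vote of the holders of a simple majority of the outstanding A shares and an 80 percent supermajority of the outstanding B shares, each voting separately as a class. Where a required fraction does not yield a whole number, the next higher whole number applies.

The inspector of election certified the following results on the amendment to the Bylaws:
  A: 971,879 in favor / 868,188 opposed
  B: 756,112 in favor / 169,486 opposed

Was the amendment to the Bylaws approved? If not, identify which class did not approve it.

A: a majority of 1943312 is 971657; 971,657 required, 971,879 in favor — approved.
B: 4/5 of 945276 = 756220.80, rounded up to 756221; 756,221 required, 756,112 in favor — not approved.

Not approved — the B shares did not give the required vote.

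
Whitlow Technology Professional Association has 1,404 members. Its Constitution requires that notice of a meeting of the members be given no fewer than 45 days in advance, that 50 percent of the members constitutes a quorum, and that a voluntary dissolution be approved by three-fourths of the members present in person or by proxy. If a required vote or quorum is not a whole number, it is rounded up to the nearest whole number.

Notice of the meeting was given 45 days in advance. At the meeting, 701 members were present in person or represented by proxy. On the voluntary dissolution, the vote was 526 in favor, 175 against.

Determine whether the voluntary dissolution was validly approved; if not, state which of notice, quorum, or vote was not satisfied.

Invalid — quorum requirement not satisfied.

Notice: 45 days given; 45 required. Satisfied.
Quorum: 50% of 1,404 = 702; 701 present. Not satisfied.
Vote: requires three-fourths of those present (701); 3/4 of 701 = 525.75, rounded up to 526, so 526 needed; 526 in favor. Satisfied.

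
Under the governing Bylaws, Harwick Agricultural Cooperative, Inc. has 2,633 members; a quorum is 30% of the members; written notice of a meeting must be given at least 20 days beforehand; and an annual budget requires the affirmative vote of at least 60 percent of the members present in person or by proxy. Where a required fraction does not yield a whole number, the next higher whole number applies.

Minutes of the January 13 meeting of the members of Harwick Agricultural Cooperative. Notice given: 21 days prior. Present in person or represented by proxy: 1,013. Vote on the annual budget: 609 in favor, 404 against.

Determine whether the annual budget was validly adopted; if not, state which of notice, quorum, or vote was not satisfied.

Valid — all requirements satisfied.

Notice: 21 days given; 20 required. Satisfied.
Quorum: 30% of 2,633 = 789.90, rounded up to 790; 1,013 present. Satisfied.
Vote: requires three-fifths of those present (1,013); 3/5 of 1013 = 607.80, rounded up to 608, so 608 needed; 609 in favor. Satisfied.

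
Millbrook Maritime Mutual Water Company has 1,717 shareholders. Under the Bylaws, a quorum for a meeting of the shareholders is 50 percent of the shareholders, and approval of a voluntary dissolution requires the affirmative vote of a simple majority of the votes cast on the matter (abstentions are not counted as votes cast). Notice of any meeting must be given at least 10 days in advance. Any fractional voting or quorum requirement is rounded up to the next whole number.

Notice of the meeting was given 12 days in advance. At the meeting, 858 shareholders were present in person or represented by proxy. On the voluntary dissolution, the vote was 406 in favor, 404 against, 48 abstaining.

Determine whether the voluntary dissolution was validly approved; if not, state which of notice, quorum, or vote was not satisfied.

Notice: 12 days given; 10 required. Satisfied.
Quorum: 50% of 1,717 = 858.50, rounded up to 859; 858 present. Not satisfied.
Vote: requires a majority of the votes cast (858 − 48 abstaining = 810); a majority of 810 is 406, so 406 needed; 406 in favor. Satisfied.

Invalid — quorum requirement not satisfied.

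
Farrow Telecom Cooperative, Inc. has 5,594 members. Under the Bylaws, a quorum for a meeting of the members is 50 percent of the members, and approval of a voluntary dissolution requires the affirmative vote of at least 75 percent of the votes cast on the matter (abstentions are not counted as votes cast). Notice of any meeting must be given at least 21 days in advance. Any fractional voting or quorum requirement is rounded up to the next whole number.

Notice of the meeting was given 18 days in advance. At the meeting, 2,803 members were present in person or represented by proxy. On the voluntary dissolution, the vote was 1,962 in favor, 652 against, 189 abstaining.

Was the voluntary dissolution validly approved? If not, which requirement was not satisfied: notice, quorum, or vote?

Notice: 18 days given; 21 required. Not satisfied.
Quorum: 50% of 5,594 = 2,797; 2,803 present. Satisfied.
Vote: requires three-fourths of the votes cast (2,803 − 189 abstaining = 2,614); 3/4 of 2614 = 1960.50, rounded up to 1961, so 1,961 needed; 1,962 in favor. Satisfied.

Invalid — notice requirement not satisfied.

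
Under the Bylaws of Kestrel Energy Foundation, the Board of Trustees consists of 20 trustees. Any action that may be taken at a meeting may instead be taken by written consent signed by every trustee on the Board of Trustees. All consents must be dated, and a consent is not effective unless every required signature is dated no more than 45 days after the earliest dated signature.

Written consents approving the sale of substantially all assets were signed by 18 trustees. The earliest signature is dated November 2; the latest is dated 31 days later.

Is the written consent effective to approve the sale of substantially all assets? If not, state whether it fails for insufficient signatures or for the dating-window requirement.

Signatures required: every one of 20 — unanimous means all 20, so 20 needed; 18 signed. Insufficient.
Dating window: the latest signature is 31 days after the earliest; the limit is 45 days. Within the window.

Not effective — insufficient signatures.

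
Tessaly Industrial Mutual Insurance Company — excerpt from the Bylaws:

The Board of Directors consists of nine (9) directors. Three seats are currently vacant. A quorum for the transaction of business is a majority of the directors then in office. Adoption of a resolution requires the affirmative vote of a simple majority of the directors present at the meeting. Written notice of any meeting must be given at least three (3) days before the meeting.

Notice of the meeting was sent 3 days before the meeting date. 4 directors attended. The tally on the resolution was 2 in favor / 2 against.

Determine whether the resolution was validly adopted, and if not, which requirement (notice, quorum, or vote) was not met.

Notice: 3 days given; 3 required (3 ≥ 3). Satisfied.
Quorum: 4 present; quorum is 4. Satisfied.
Vote: the resolution requires a majority of the directors present (4). A majority of 4 is 3, so 3 affirmative votes are needed; 2 voted in favor. Not satisfied.

Invalid — vote requirement not satisfied.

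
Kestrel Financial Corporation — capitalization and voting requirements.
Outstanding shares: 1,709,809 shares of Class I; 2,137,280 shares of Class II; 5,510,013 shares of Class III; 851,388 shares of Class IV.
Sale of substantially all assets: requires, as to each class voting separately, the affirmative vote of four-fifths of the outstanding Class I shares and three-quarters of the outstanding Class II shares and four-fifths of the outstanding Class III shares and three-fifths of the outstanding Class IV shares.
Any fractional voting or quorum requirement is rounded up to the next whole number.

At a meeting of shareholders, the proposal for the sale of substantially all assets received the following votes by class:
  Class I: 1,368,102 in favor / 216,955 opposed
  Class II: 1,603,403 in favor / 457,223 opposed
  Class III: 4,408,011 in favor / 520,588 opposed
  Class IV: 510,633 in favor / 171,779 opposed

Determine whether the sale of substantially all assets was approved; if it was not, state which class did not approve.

Not approved — the Class IV shares did not give the required vote.

Class I: 4/5 of 1709809 = 1367847.20, rounded up to 1367848; 1,367,848 required, 1,368,102 in favor — approved.
Class II: 3/4 of 2137280 = 1602960; 1,602,960 required, 1,603,403 in favor — approved.
Class III: 4/5 of 5510013 = 4408010.40, rounded up to 4408011; 4,408,011 required, 4,408,011 in favor — approved.
Class IV: 3/5 of 851388 = 510832.80, rounded up to 510833; 510,833 required, 510,633 in favor — not approved.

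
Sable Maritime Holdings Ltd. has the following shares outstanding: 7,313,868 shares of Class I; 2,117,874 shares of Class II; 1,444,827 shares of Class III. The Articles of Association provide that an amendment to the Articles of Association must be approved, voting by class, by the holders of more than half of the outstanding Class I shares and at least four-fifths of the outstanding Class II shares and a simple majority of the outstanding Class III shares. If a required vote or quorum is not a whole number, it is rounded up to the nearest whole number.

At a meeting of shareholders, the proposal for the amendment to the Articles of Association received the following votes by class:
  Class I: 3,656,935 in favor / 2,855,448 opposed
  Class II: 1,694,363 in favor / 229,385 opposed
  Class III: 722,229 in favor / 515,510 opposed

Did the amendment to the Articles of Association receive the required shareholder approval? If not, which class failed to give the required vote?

Not approved — the Class III shares did not give the required vote.

Class I: a majority of 7313868 is 3656935; 3,656,935 required, 3,656,935 in favor — approved.
Class II: 4/5 of 2117874 = 1694299.20, rounded up to 1694300; 1,694,300 required, 1,694,363 in favor — approved.
Class III: a majority of 1444827 is 722414; 722,414 required, 722,229 in favor — not approved.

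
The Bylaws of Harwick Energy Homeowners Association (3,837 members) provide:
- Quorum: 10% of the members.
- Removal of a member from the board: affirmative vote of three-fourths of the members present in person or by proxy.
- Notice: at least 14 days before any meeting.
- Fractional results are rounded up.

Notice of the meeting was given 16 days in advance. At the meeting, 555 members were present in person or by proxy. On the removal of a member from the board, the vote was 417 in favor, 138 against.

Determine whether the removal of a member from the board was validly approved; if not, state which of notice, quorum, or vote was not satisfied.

Valid — all requirements satisfied.

Notice: 16 days given; 14 required. Satisfied.
Quorum: 10% of 3,837 = 383.70, rounded up to 384; 555 present. Satisfied.
Vote: requires three-fourths of those present (555); 3/4 of 555 = 416.25, rounded up to 417, so 417 needed; 417 in favor. Satisfied.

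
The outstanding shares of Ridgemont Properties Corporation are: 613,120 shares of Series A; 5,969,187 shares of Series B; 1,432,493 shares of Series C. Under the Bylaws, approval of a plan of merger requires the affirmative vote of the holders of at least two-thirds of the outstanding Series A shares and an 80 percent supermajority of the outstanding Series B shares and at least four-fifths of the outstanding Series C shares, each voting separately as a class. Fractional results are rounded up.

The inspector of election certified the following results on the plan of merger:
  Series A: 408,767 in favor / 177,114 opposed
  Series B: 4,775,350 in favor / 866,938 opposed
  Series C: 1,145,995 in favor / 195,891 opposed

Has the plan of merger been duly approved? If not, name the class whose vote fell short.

Approved — every class gave the required vote.

Series A: 2/3 of 613120 = 408746.67, rounded up to 408747; 408,747 required, 408,767 in favor — approved.
Series B: 4/5 of 5969187 = 4775349.60, rounded up to 4775350; 4,775,350 required, 4,775,350 in favor — approved.
Series C: 4/5 of 1432493 = 1145994.40, rounded up to 1145995; 1,145,995 required, 1,145,995 in favor — approved.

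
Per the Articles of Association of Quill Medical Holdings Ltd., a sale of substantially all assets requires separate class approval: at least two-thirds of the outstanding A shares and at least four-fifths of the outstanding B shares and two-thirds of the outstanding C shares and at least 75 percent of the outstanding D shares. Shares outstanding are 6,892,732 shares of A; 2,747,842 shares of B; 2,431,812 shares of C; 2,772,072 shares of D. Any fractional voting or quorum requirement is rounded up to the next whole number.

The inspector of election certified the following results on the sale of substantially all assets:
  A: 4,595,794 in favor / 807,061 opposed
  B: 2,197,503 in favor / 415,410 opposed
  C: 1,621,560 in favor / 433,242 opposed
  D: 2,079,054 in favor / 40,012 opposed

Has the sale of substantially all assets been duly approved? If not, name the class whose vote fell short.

Not approved — the B shares did not give the required vote.

A: 2/3 of 6892732 = 4595154.67, rounded up to 4595155; 4,595,155 required, 4,595,794 in favor — approved.
B: 4/5 of 2747842 = 2198273.60, rounded up to 2198274; 2,198,274 required, 2,197,503 in favor — not approved.
C: 2/3 of 2431812 = 1621208; 1,621,208 required, 1,621,560 in favor — approved.
D: 3/4 of 2772072 = 2079054; 2,079,054 required, 2,079,054 in favor — approved.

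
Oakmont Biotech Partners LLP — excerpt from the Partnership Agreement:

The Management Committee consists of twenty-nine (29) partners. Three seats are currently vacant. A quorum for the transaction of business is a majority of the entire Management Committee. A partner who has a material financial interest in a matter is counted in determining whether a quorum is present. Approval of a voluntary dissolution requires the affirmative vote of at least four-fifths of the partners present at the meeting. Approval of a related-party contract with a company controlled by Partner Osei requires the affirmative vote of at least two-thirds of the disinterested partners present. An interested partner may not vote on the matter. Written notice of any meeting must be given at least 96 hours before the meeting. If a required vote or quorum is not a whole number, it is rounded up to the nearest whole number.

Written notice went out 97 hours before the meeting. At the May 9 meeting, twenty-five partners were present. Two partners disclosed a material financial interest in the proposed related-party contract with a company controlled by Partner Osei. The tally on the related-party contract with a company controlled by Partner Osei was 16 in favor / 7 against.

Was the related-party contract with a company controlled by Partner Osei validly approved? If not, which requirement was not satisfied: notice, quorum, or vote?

Notice: 97 hours given; 96 required (97 ≥ 96). Satisfied.
Quorum: 25 present (interested partners count toward quorum); quorum is 15. Satisfied.
Vote: the related-party contract with a company controlled by Partner Osei requires two-thirds of the disinterested partners present (25 − 2 = 23). 2/3 of 23 = 15.33, rounded up to 16, so 16 affirmative votes are needed; 16 voted in favor. Satisfied.

Valid — all requirements satisfied.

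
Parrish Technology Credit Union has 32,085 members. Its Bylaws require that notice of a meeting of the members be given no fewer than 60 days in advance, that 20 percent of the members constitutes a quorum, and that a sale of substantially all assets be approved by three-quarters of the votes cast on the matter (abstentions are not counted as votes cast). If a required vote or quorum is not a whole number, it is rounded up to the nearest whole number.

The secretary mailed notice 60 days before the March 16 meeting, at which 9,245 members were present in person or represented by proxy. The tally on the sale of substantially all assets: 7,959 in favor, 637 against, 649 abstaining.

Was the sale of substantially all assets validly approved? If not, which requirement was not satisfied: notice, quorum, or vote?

Valid — all requirements satisfied.

Notice: 60 days given; 60 required. Satisfied.
Quorum: 20% of 32,085 = 6,417; 9,245 present. Satisfied.
Vote: requires three-fourths of the votes cast (9,245 − 649 abstaining = 8,596); 3/4 of 8596 = 6447, so 6,447 needed; 7,959 in favor. Satisfied.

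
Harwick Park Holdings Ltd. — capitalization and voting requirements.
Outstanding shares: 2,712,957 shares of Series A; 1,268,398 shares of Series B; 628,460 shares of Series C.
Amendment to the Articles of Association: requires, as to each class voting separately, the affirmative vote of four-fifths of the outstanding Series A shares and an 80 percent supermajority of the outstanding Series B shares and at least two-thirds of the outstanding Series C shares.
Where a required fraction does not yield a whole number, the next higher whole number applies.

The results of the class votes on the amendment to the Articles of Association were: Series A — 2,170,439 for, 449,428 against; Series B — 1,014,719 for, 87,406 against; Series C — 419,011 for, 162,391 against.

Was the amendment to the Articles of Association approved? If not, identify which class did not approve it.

Approved — every class gave the required vote.

Series A: 4/5 of 2712957 = 2170365.60, rounded up to 2170366; 2,170,366 required, 2,170,439 in favor — approved.
Series B: 4/5 of 1268398 = 1014718.40, rounded up to 1014719; 1,014,719 required, 1,014,719 in favor — approved.
Series C: 2/3 of 628460 = 418973.33, rounded up to 418974; 418,974 required, 419,011 in favor — approved.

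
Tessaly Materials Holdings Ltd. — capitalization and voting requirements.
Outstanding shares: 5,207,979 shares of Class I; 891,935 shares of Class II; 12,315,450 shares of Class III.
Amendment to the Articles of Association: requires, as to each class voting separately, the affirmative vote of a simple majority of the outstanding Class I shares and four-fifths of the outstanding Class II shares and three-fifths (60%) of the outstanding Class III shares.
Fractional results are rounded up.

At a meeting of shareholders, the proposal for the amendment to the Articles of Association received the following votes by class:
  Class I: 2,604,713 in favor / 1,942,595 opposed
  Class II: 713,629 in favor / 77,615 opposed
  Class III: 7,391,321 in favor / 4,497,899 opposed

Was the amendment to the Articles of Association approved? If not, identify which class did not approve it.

Approved — every class gave the required vote.

Class I: a majority of 5207979 is 2603990; 2,603,990 required, 2,604,713 in favor — approved.
Class II: 4/5 of 891935 = 713548; 713,548 required, 713,629 in favor — approved.
Class III: 3/5 of 12315450 = 7389270; 7,389,270 required, 7,391,321 in favor — approved.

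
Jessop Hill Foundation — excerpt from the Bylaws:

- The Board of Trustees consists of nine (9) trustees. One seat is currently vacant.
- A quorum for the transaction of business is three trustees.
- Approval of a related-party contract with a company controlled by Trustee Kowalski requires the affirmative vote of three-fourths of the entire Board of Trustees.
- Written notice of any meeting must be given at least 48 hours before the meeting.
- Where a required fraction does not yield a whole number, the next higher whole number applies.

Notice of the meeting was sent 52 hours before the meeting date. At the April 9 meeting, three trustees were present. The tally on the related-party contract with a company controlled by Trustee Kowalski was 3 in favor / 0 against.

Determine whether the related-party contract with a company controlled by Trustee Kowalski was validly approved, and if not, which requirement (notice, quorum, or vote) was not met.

Notice: 52 hours given; 48 required (52 ≥ 48). Satisfied.
Quorum: 3 present; quorum is 3. Satisfied.
Vote: the related-party contract with a company controlled by Trustee Kowalski requires three-fourths of the entire Board of Trustees (9). 3/4 of 9 = 6.75, rounded up to 7, so 7 affirmative votes are needed; 3 voted in favor. Not satisfied.

Invalid — vote requirement not satisfied.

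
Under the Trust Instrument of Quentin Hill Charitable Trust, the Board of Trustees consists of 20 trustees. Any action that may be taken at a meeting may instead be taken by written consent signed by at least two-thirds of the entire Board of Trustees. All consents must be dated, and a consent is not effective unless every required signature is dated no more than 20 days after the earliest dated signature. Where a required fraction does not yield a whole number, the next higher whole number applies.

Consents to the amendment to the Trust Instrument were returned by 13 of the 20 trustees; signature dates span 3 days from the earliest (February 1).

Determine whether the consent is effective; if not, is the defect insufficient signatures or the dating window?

Not effective — insufficient signatures.

Signatures required: at least two-thirds of 20 — 2/3 of 20 = 13.33, rounded up to 14, so 14 needed; 13 signed. Insufficient.
Dating window: the latest signature is 3 days after the earliest; the limit is 20 days. Within the window.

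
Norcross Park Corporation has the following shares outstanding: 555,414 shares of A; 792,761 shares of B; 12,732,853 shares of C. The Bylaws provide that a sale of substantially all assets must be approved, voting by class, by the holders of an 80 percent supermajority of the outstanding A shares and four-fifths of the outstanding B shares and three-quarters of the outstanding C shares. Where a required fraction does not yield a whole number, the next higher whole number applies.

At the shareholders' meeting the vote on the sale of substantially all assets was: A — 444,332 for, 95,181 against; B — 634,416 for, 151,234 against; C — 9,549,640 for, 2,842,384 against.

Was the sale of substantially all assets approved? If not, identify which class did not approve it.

A: 4/5 of 555414 = 444331.20, rounded up to 444332; 444,332 required, 444,332 in favor — approved.
B: 4/5 of 792761 = 634208.80, rounded up to 634209; 634,209 required, 634,416 in favor — approved.
C: 3/4 of 12732853 = 9549639.75, rounded up to 9549640; 9,549,640 required, 9,549,640 in favor — approved.

Approved — every class gave the required vote.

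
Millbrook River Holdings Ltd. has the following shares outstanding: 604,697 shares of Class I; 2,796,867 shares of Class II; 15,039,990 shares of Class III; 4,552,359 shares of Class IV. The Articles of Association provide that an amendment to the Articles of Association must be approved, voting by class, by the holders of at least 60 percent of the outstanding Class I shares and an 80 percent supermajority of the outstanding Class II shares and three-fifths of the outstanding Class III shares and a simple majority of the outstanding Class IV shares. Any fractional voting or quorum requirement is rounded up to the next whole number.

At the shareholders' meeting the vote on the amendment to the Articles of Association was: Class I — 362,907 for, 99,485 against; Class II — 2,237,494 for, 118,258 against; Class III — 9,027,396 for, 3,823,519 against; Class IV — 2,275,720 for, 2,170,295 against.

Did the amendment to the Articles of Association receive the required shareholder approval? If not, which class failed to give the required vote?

Class I: 3/5 of 604697 = 362818.20, rounded up to 362819; 362,819 required, 362,907 in favor — approved.
Class II: 4/5 of 2796867 = 2237493.60, rounded up to 2237494; 2,237,494 required, 2,237,494 in favor — approved.
Class III: 3/5 of 15039990 = 9023994; 9,023,994 required, 9,027,396 in favor — approved.
Class IV: a majority of 4552359 is 2276180; 2,276,180 required, 2,275,720 in favor — not approved.

Not approved — the Class IV shares did not give the required vote.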